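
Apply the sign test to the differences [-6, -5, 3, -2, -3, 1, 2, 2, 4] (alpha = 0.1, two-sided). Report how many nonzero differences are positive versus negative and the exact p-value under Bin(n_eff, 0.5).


Step 1: Discard zero differences. Original n = 9; n_eff = number of nonzero differences = 9.
Nonzero differences (with sign): -6, -5, +3, -2, -3, +1, +2, +2, +4
Step 2: Count signs: positive = 5, negative = 4.
Step 3: Under H0: P(positive) = 0.5, so the number of positives S ~ Bin(9, 0.5).
Step 4: Two-sided exact p-value = sum of Bin(9,0.5) probabilities at or below the observed probability = 1.000000.
Step 5: alpha = 0.1. fail to reject H0.

n_eff = 9, pos = 5, neg = 4, p = 1.000000, fail to reject H0.


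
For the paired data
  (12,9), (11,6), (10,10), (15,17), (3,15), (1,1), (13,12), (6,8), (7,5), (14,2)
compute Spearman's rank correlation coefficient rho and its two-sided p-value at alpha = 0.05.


Step 1: Rank x and y separately (midranks; no ties here).
rank(x): 12->7, 11->6, 10->5, 15->10, 3->2, 1->1, 13->8, 6->3, 7->4, 14->9
rank(y): 9->6, 6->4, 10->7, 17->10, 15->9, 1->1, 12->8, 8->5, 5->3, 2->2
Step 2: d_i = R_x(i) - R_y(i); compute d_i^2.
  (7-6)^2=1, (6-4)^2=4, (5-7)^2=4, (10-10)^2=0, (2-9)^2=49, (1-1)^2=0, (8-8)^2=0, (3-5)^2=4, (4-3)^2=1, (9-2)^2=49
sum(d^2) = 112.
Step 3: rho = 1 - 6*112 / (10*(10^2 - 1)) = 1 - 672/990 = 0.321212.
Step 4: Under H0, t = rho * sqrt((n-2)/(1-rho^2)) = 0.9594 ~ t(8).
Step 5: Two-sided p-value from the t-distribution with 8 df = 0.365468.
Step 6: alpha = 0.05. fail to reject H0.

rho = 0.3212, p = 0.365468, fail to reject H0 at alpha = 0.05.


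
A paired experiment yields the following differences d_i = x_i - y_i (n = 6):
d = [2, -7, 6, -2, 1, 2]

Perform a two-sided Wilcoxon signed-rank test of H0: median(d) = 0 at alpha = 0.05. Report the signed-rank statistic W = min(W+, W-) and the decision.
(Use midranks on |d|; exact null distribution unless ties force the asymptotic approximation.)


Step 1: Drop any zero differences (none here) and take |d_i|.
|d| = [2, 7, 6, 2, 1, 2]
Step 2: Midrank |d_i| (ties get averaged ranks).
ranks: |2|->3, |7|->6, |6|->5, |2|->3, |1|->1, |2|->3
Step 3: Attach original signs; sum ranks with positive sign and with negative sign.
W+ = 3 + 5 + 1 + 3 = 12
W- = 6 + 3 = 9
(Check: W+ + W- = 21 should equal n(n+1)/2 = 21.)
Step 4: Test statistic W = min(W+, W-) = 9.
Step 5: Ties in |d|, so use the tie-corrected normal approximation.
        E[W] = n(n+1)/4 = 6*7/4 = 10.5.
        Tie groups: |d|=2 (t=3); sum(t^3 - t) = 24.
        Var[W] = n(n+1)(2n+1)/24 - sum(t^3-t)/48 = 546/24 - 24/48 = 22.25.
        z = (W - E[W]) / sqrt(Var[W]) = (9 - 10.5) / 4.7170 = -0.3180.
        Two-sided p = 2*Phi(z) = 0.750485.
Step 6: alpha = 0.05. fail to reject H0.

W+ = 12, W- = 9, W = min = 9, p = 0.750485, fail to reject H0.


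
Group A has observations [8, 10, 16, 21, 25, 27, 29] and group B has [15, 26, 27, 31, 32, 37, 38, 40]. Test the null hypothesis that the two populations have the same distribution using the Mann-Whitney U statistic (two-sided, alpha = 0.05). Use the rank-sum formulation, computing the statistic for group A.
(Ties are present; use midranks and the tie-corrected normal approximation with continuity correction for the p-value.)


Step 1: Combine and sort all 15 observations; assign midranks.
sorted (value, group): (8,X), (10,X), (15,Y), (16,X), (21,X), (25,X), (26,Y), (27,X), (27,Y), (29,X), (31,Y), (32,Y), (37,Y), (38,Y), (40,Y)
ranks: 8->1, 10->2, 15->3, 16->4, 21->5, 25->6, 26->7, 27->8.5, 27->8.5, 29->10, 31->11, 32->12, 37->13, 38->14, 40->15
Step 2: Rank sum for X: R1 = 1 + 2 + 4 + 5 + 6 + 8.5 + 10 = 36.5.
Step 3: U_X = R1 - n1(n1+1)/2 = 36.5 - 7*8/2 = 36.5 - 28 = 8.5.
       U_Y = n1*n2 - U_X = 56 - 8.5 = 47.5.
Step 4: Ties are present, so use the tie-corrected normal approximation (with continuity correction) for the p-value.
Step 5: p-value = 0.027751; compare to alpha = 0.05. reject H0.

U_X = 8.5, p = 0.027751, reject H0 at alpha = 0.05.


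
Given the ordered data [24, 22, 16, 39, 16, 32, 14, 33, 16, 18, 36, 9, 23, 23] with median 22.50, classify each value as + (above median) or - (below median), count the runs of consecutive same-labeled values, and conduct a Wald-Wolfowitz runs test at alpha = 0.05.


Step 1: Compute median = 22.50; label A = above, B = below.
Labels in order: ABBABABABBABAA  (n_A = 7, n_B = 7)
Step 2: Count runs R = 11.
Step 3: Under H0 (random ordering), E[R] = 2*n_A*n_B/(n_A+n_B) + 1 = 2*7*7/14 + 1 = 8.0000.
        Var[R] = 2*n_A*n_B*(2*n_A*n_B - n_A - n_B) / ((n_A+n_B)^2 * (n_A+n_B-1)) = 8232/2548 = 3.2308.
        SD[R] = 1.7974.
Step 4: Continuity-corrected z = (R - 0.5 - E[R]) / SD[R] = (11 - 0.5 - 8.0000) / 1.7974 = 1.3909.
Step 5: Two-sided p-value via normal approximation = 2*(1 - Phi(|z|)) = 0.164264.
Step 6: alpha = 0.05. fail to reject H0.

R = 11, z = 1.3909, p = 0.164264, fail to reject H0.


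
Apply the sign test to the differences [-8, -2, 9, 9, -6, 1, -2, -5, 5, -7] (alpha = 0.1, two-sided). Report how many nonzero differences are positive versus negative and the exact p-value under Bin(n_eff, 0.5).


Step 1: Discard zero differences. Original n = 10; n_eff = number of nonzero differences = 10.
Nonzero differences (with sign): -8, -2, +9, +9, -6, +1, -2, -5, +5, -7
Step 2: Count signs: positive = 4, negative = 6.
Step 3: Under H0: P(positive) = 0.5, so the number of positives S ~ Bin(10, 0.5).
Step 4: Two-sided exact p-value = sum of Bin(10,0.5) probabilities at or below the observed probability = 0.753906.
Step 5: alpha = 0.1. fail to reject H0.

n_eff = 10, pos = 4, neg = 6, p = 0.753906, fail to reject H0.


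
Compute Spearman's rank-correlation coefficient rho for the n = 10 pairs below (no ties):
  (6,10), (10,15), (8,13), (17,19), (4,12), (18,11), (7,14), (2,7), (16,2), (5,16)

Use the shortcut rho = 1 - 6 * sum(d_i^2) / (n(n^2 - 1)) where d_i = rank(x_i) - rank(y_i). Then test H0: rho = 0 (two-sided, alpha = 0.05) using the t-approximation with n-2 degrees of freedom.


Step 1: Rank x and y separately (midranks; no ties here).
rank(x): 6->4, 10->7, 8->6, 17->9, 4->2, 18->10, 7->5, 2->1, 16->8, 5->3
rank(y): 10->3, 15->8, 13->6, 19->10, 12->5, 11->4, 14->7, 7->2, 2->1, 16->9
Step 2: d_i = R_x(i) - R_y(i); compute d_i^2.
  (4-3)^2=1, (7-8)^2=1, (6-6)^2=0, (9-10)^2=1, (2-5)^2=9, (10-4)^2=36, (5-7)^2=4, (1-2)^2=1, (8-1)^2=49, (3-9)^2=36
sum(d^2) = 138.
Step 3: rho = 1 - 6*138 / (10*(10^2 - 1)) = 1 - 828/990 = 0.163636.
Step 4: Under H0, t = rho * sqrt((n-2)/(1-rho^2)) = 0.4692 ~ t(8).
Step 5: Two-sided p-value from the t-distribution with 8 df = 0.651477.
Step 6: alpha = 0.05. fail to reject H0.

rho = 0.1636, p = 0.651477, fail to reject H0 at alpha = 0.05.


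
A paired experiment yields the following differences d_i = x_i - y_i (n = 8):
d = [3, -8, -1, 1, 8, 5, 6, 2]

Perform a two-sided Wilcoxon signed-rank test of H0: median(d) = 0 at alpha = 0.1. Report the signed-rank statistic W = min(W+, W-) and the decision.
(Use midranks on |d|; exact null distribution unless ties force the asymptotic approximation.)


Step 1: Drop any zero differences (none here) and take |d_i|.
|d| = [3, 8, 1, 1, 8, 5, 6, 2]
Step 2: Midrank |d_i| (ties get averaged ranks).
ranks: |3|->4, |8|->7.5, |1|->1.5, |1|->1.5, |8|->7.5, |5|->5, |6|->6, |2|->3
Step 3: Attach original signs; sum ranks with positive sign and with negative sign.
W+ = 4 + 1.5 + 7.5 + 5 + 6 + 3 = 27
W- = 7.5 + 1.5 = 9
(Check: W+ + W- = 36 should equal n(n+1)/2 = 36.)
Step 4: Test statistic W = min(W+, W-) = 9.
Step 5: Ties in |d|, so use the tie-corrected normal approximation.
        E[W] = n(n+1)/4 = 8*9/4 = 18.
        Tie groups: |d|=1 (t=2), |d|=8 (t=2); sum(t^3 - t) = 12.
        Var[W] = n(n+1)(2n+1)/24 - sum(t^3-t)/48 = 1224/24 - 12/48 = 50.75.
        z = (W - E[W]) / sqrt(Var[W]) = (9 - 18) / 7.1239 = -1.2634.
        Two-sided p = 2*Phi(z) = 0.206463.
Step 6: alpha = 0.1. fail to reject H0.

W+ = 27, W- = 9, W = min = 9, p = 0.206463, fail to reject H0.


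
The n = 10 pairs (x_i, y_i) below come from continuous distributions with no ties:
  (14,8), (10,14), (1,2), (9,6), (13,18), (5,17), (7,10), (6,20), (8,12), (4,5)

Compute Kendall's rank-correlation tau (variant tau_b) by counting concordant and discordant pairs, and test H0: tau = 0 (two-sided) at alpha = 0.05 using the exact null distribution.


Step 1: Enumerate the 45 unordered pairs (i,j) with i<j and classify each by sign(x_j-x_i) * sign(y_j-y_i).
  (1,2):dx=-4,dy=+6->D; (1,3):dx=-13,dy=-6->C; (1,4):dx=-5,dy=-2->C; (1,5):dx=-1,dy=+10->D
  (1,6):dx=-9,dy=+9->D; (1,7):dx=-7,dy=+2->D; (1,8):dx=-8,dy=+12->D; (1,9):dx=-6,dy=+4->D
  (1,10):dx=-10,dy=-3->C; (2,3):dx=-9,dy=-12->C; (2,4):dx=-1,dy=-8->C; (2,5):dx=+3,dy=+4->C
  (2,6):dx=-5,dy=+3->D; (2,7):dx=-3,dy=-4->C; (2,8):dx=-4,dy=+6->D; (2,9):dx=-2,dy=-2->C
  (2,10):dx=-6,dy=-9->C; (3,4):dx=+8,dy=+4->C; (3,5):dx=+12,dy=+16->C; (3,6):dx=+4,dy=+15->C
  (3,7):dx=+6,dy=+8->C; (3,8):dx=+5,dy=+18->C; (3,9):dx=+7,dy=+10->C; (3,10):dx=+3,dy=+3->C
  (4,5):dx=+4,dy=+12->C; (4,6):dx=-4,dy=+11->D; (4,7):dx=-2,dy=+4->D; (4,8):dx=-3,dy=+14->D
  (4,9):dx=-1,dy=+6->D; (4,10):dx=-5,dy=-1->C; (5,6):dx=-8,dy=-1->C; (5,7):dx=-6,dy=-8->C
  (5,8):dx=-7,dy=+2->D; (5,9):dx=-5,dy=-6->C; (5,10):dx=-9,dy=-13->C; (6,7):dx=+2,dy=-7->D
  (6,8):dx=+1,dy=+3->C; (6,9):dx=+3,dy=-5->D; (6,10):dx=-1,dy=-12->C; (7,8):dx=-1,dy=+10->D
  (7,9):dx=+1,dy=+2->C; (7,10):dx=-3,dy=-5->C; (8,9):dx=+2,dy=-8->D; (8,10):dx=-2,dy=-15->C
  (9,10):dx=-4,dy=-7->C
Step 2: C = 28, D = 17, total pairs = 45.
Step 3: tau = (C - D)/(n(n-1)/2) = (28 - 17)/45 = 0.244444.
Step 4: Exact two-sided p-value (enumerate n! = 3628800 permutations of y under H0): p = 0.380720.
Step 5: alpha = 0.05. fail to reject H0.

tau_b = 0.2444 (C=28, D=17), p = 0.380720, fail to reject H0.


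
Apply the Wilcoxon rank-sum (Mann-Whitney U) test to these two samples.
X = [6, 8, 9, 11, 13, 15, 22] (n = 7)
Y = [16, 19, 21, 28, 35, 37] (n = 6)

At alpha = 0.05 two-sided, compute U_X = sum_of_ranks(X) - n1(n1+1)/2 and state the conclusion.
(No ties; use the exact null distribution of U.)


Step 1: Combine and sort all 13 observations; assign midranks.
sorted (value, group): (6,X), (8,X), (9,X), (11,X), (13,X), (15,X), (16,Y), (19,Y), (21,Y), (22,X), (28,Y), (35,Y), (37,Y)
ranks: 6->1, 8->2, 9->3, 11->4, 13->5, 15->6, 16->7, 19->8, 21->9, 22->10, 28->11, 35->12, 37->13
Step 2: Rank sum for X: R1 = 1 + 2 + 3 + 4 + 5 + 6 + 10 = 31.
Step 3: U_X = R1 - n1(n1+1)/2 = 31 - 7*8/2 = 31 - 28 = 3.
       U_Y = n1*n2 - U_X = 42 - 3 = 39.
Step 4: No ties, so the exact null distribution of U (based on enumerating the C(13,7) = 1716 equally likely rank assignments) gives the two-sided p-value.
Step 5: p-value = 0.008159; compare to alpha = 0.05. reject H0.

U_X = 3, p = 0.008159, reject H0 at alpha = 0.05.


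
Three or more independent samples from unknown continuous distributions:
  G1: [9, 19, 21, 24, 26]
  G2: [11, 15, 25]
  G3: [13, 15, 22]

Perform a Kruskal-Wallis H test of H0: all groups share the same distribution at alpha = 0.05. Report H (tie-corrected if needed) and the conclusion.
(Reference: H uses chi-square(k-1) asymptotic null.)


Step 1: Combine all N = 11 observations and assign midranks.
sorted (value, group, rank): (9,G1,1), (11,G2,2), (13,G3,3), (15,G2,4.5), (15,G3,4.5), (19,G1,6), (21,G1,7), (22,G3,8), (24,G1,9), (25,G2,10), (26,G1,11)
Step 2: Sum ranks within each group.
R_1 = 34 (n_1 = 5)
R_2 = 16.5 (n_2 = 3)
R_3 = 15.5 (n_3 = 3)
Step 3: H = 12/(N(N+1)) * sum(R_i^2/n_i) - 3(N+1)
     = 12/(11*12) * (34^2/5 + 16.5^2/3 + 15.5^2/3) - 3*12
     = 0.090909 * 402.033 - 36
     = 0.548485.
Step 4: Ties present; correction factor C = 1 - 6/(11^3 - 11) = 0.995455. Corrected H = 0.548485 / 0.995455 = 0.550989.
Step 5: Under H0, H ~ chi^2(2); p-value = 0.759196.
Step 6: alpha = 0.05. fail to reject H0.

H = 0.5510, df = 2, p = 0.759196, fail to reject H0.


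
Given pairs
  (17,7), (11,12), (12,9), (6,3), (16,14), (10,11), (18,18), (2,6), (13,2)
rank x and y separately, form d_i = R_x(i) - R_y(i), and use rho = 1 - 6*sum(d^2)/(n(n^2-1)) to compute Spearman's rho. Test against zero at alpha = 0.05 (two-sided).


Step 1: Rank x and y separately (midranks; no ties here).
rank(x): 17->8, 11->4, 12->5, 6->2, 16->7, 10->3, 18->9, 2->1, 13->6
rank(y): 7->4, 12->7, 9->5, 3->2, 14->8, 11->6, 18->9, 6->3, 2->1
Step 2: d_i = R_x(i) - R_y(i); compute d_i^2.
  (8-4)^2=16, (4-7)^2=9, (5-5)^2=0, (2-2)^2=0, (7-8)^2=1, (3-6)^2=9, (9-9)^2=0, (1-3)^2=4, (6-1)^2=25
sum(d^2) = 64.
Step 3: rho = 1 - 6*64 / (9*(9^2 - 1)) = 1 - 384/720 = 0.466667.
Step 4: Under H0, t = rho * sqrt((n-2)/(1-rho^2)) = 1.3960 ~ t(7).
Step 5: Two-sided p-value from the t-distribution with 7 df = 0.205386.
Step 6: alpha = 0.05. fail to reject H0.

rho = 0.4667, p = 0.205386, fail to reject H0 at alpha = 0.05.


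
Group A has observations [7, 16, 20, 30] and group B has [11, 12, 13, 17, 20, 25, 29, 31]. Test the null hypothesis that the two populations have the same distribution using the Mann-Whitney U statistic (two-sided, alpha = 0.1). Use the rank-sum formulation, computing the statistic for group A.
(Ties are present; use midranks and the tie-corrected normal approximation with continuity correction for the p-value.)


Step 1: Combine and sort all 12 observations; assign midranks.
sorted (value, group): (7,X), (11,Y), (12,Y), (13,Y), (16,X), (17,Y), (20,X), (20,Y), (25,Y), (29,Y), (30,X), (31,Y)
ranks: 7->1, 11->2, 12->3, 13->4, 16->5, 17->6, 20->7.5, 20->7.5, 25->9, 29->10, 30->11, 31->12
Step 2: Rank sum for X: R1 = 1 + 5 + 7.5 + 11 = 24.5.
Step 3: U_X = R1 - n1(n1+1)/2 = 24.5 - 4*5/2 = 24.5 - 10 = 14.5.
       U_Y = n1*n2 - U_X = 32 - 14.5 = 17.5.
Step 4: Ties are present, so use the tie-corrected normal approximation (with continuity correction) for the p-value.
Step 5: p-value = 0.864901; compare to alpha = 0.1. fail to reject H0.

U_X = 14.5, p = 0.864901, fail to reject H0 at alpha = 0.1.


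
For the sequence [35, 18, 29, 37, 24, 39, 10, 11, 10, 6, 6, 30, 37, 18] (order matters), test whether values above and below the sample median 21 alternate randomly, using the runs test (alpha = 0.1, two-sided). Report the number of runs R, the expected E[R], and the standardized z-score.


Step 1: Compute median = 21; label A = above, B = below.
Labels in order: ABAAAABBBBBAAB  (n_A = 7, n_B = 7)
Step 2: Count runs R = 6.
Step 3: Under H0 (random ordering), E[R] = 2*n_A*n_B/(n_A+n_B) + 1 = 2*7*7/14 + 1 = 8.0000.
        Var[R] = 2*n_A*n_B*(2*n_A*n_B - n_A - n_B) / ((n_A+n_B)^2 * (n_A+n_B-1)) = 8232/2548 = 3.2308.
        SD[R] = 1.7974.
Step 4: Continuity-corrected z = (R + 0.5 - E[R]) / SD[R] = (6 + 0.5 - 8.0000) / 1.7974 = -0.8345.
Step 5: Two-sided p-value via normal approximation = 2*(1 - Phi(|z|)) = 0.403986.
Step 6: alpha = 0.1. fail to reject H0.

R = 6, z = -0.8345, p = 0.403986, fail to reject H0.


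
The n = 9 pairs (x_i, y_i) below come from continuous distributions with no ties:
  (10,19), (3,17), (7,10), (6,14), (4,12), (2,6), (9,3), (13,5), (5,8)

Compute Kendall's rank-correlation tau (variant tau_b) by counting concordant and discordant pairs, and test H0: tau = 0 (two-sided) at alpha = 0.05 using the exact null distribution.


Step 1: Enumerate the 36 unordered pairs (i,j) with i<j and classify each by sign(x_j-x_i) * sign(y_j-y_i).
  (1,2):dx=-7,dy=-2->C; (1,3):dx=-3,dy=-9->C; (1,4):dx=-4,dy=-5->C; (1,5):dx=-6,dy=-7->C
  (1,6):dx=-8,dy=-13->C; (1,7):dx=-1,dy=-16->C; (1,8):dx=+3,dy=-14->D; (1,9):dx=-5,dy=-11->C
  (2,3):dx=+4,dy=-7->D; (2,4):dx=+3,dy=-3->D; (2,5):dx=+1,dy=-5->D; (2,6):dx=-1,dy=-11->C
  (2,7):dx=+6,dy=-14->D; (2,8):dx=+10,dy=-12->D; (2,9):dx=+2,dy=-9->D; (3,4):dx=-1,dy=+4->D
  (3,5):dx=-3,dy=+2->D; (3,6):dx=-5,dy=-4->C; (3,7):dx=+2,dy=-7->D; (3,8):dx=+6,dy=-5->D
  (3,9):dx=-2,dy=-2->C; (4,5):dx=-2,dy=-2->C; (4,6):dx=-4,dy=-8->C; (4,7):dx=+3,dy=-11->D
  (4,8):dx=+7,dy=-9->D; (4,9):dx=-1,dy=-6->C; (5,6):dx=-2,dy=-6->C; (5,7):dx=+5,dy=-9->D
  (5,8):dx=+9,dy=-7->D; (5,9):dx=+1,dy=-4->D; (6,7):dx=+7,dy=-3->D; (6,8):dx=+11,dy=-1->D
  (6,9):dx=+3,dy=+2->C; (7,8):dx=+4,dy=+2->C; (7,9):dx=-4,dy=+5->D; (8,9):dx=-8,dy=+3->D
Step 2: C = 16, D = 20, total pairs = 36.
Step 3: tau = (C - D)/(n(n-1)/2) = (16 - 20)/36 = -0.111111.
Step 4: Exact two-sided p-value (enumerate n! = 362880 permutations of y under H0): p = 0.761414.
Step 5: alpha = 0.05. fail to reject H0.

tau_b = -0.1111 (C=16, D=20), p = 0.761414, fail to reject H0.


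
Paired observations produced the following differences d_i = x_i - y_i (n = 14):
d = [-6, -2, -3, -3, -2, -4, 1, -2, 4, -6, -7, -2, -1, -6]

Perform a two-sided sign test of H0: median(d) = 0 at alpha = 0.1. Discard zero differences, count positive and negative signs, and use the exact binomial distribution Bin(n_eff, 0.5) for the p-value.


Step 1: Discard zero differences. Original n = 14; n_eff = number of nonzero differences = 14.
Nonzero differences (with sign): -6, -2, -3, -3, -2, -4, +1, -2, +4, -6, -7, -2, -1, -6
Step 2: Count signs: positive = 2, negative = 12.
Step 3: Under H0: P(positive) = 0.5, so the number of positives S ~ Bin(14, 0.5).
Step 4: Two-sided exact p-value = sum of Bin(14,0.5) probabilities at or below the observed probability = 0.012939.
Step 5: alpha = 0.1. reject H0.

n_eff = 14, pos = 2, neg = 12, p = 0.012939, reject H0.


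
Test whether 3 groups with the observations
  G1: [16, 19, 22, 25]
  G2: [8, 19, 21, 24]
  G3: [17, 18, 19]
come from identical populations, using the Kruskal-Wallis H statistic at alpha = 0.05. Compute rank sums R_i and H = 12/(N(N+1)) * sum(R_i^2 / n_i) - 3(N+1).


Step 1: Combine all N = 11 observations and assign midranks.
sorted (value, group, rank): (8,G2,1), (16,G1,2), (17,G3,3), (18,G3,4), (19,G1,6), (19,G2,6), (19,G3,6), (21,G2,8), (22,G1,9), (24,G2,10), (25,G1,11)
Step 2: Sum ranks within each group.
R_1 = 28 (n_1 = 4)
R_2 = 25 (n_2 = 4)
R_3 = 13 (n_3 = 3)
Step 3: H = 12/(N(N+1)) * sum(R_i^2/n_i) - 3(N+1)
     = 12/(11*12) * (28^2/4 + 25^2/4 + 13^2/3) - 3*12
     = 0.090909 * 408.583 - 36
     = 1.143939.
Step 4: Ties present; correction factor C = 1 - 24/(11^3 - 11) = 0.981818. Corrected H = 1.143939 / 0.981818 = 1.165123.
Step 5: Under H0, H ~ chi^2(2); p-value = 0.558466.
Step 6: alpha = 0.05. fail to reject H0.

H = 1.1651, df = 2, p = 0.558466, fail to reject H0.


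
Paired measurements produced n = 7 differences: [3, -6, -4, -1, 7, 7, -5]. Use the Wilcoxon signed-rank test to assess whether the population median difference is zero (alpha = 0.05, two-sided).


Step 1: Drop any zero differences (none here) and take |d_i|.
|d| = [3, 6, 4, 1, 7, 7, 5]
Step 2: Midrank |d_i| (ties get averaged ranks).
ranks: |3|->2, |6|->5, |4|->3, |1|->1, |7|->6.5, |7|->6.5, |5|->4
Step 3: Attach original signs; sum ranks with positive sign and with negative sign.
W+ = 2 + 6.5 + 6.5 = 15
W- = 5 + 3 + 1 + 4 = 13
(Check: W+ + W- = 28 should equal n(n+1)/2 = 28.)
Step 4: Test statistic W = min(W+, W-) = 13.
Step 5: Ties in |d|, so use the tie-corrected normal approximation.
        E[W] = n(n+1)/4 = 7*8/4 = 14.
        Tie groups: |d|=7 (t=2); sum(t^3 - t) = 6.
        Var[W] = n(n+1)(2n+1)/24 - sum(t^3-t)/48 = 840/24 - 6/48 = 34.875.
        z = (W - E[W]) / sqrt(Var[W]) = (13 - 14) / 5.9055 = -0.1693.
        Two-sided p = 2*Phi(z) = 0.865534.
Step 6: alpha = 0.05. fail to reject H0.

W+ = 15, W- = 13, W = min = 13, p = 0.865534, fail to reject H0.


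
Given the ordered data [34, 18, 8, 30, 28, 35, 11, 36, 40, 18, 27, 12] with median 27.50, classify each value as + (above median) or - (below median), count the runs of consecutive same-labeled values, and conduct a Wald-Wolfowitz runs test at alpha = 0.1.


Step 1: Compute median = 27.50; label A = above, B = below.
Labels in order: ABBAAABAABBB  (n_A = 6, n_B = 6)
Step 2: Count runs R = 6.
Step 3: Under H0 (random ordering), E[R] = 2*n_A*n_B/(n_A+n_B) + 1 = 2*6*6/12 + 1 = 7.0000.
        Var[R] = 2*n_A*n_B*(2*n_A*n_B - n_A - n_B) / ((n_A+n_B)^2 * (n_A+n_B-1)) = 4320/1584 = 2.7273.
        SD[R] = 1.6514.
Step 4: Continuity-corrected z = (R + 0.5 - E[R]) / SD[R] = (6 + 0.5 - 7.0000) / 1.6514 = -0.3028.
Step 5: Two-sided p-value via normal approximation = 2*(1 - Phi(|z|)) = 0.762069.
Step 6: alpha = 0.1. fail to reject H0.

R = 6, z = -0.3028, p = 0.762069, fail to reject H0.


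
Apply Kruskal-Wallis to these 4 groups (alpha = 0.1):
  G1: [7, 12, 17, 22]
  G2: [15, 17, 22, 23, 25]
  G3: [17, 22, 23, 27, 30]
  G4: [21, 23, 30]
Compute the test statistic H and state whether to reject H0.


Step 1: Combine all N = 17 observations and assign midranks.
sorted (value, group, rank): (7,G1,1), (12,G1,2), (15,G2,3), (17,G1,5), (17,G2,5), (17,G3,5), (21,G4,7), (22,G1,9), (22,G2,9), (22,G3,9), (23,G2,12), (23,G3,12), (23,G4,12), (25,G2,14), (27,G3,15), (30,G3,16.5), (30,G4,16.5)
Step 2: Sum ranks within each group.
R_1 = 17 (n_1 = 4)
R_2 = 43 (n_2 = 5)
R_3 = 57.5 (n_3 = 5)
R_4 = 35.5 (n_4 = 3)
Step 3: H = 12/(N(N+1)) * sum(R_i^2/n_i) - 3(N+1)
     = 12/(17*18) * (17^2/4 + 43^2/5 + 57.5^2/5 + 35.5^2/3) - 3*18
     = 0.039216 * 1523.38 - 54
     = 5.740523.
Step 4: Ties present; correction factor C = 1 - 78/(17^3 - 17) = 0.984069. Corrected H = 5.740523 / 0.984069 = 5.833458.
Step 5: Under H0, H ~ chi^2(3); p-value = 0.120000.
Step 6: alpha = 0.1. fail to reject H0.

H = 5.8335, df = 3, p = 0.120000, fail to reject H0.


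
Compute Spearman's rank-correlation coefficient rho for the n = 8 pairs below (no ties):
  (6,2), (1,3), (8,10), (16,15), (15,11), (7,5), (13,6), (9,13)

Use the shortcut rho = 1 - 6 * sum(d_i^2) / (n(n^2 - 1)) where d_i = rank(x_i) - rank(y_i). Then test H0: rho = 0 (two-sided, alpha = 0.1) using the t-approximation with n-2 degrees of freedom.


Step 1: Rank x and y separately (midranks; no ties here).
rank(x): 6->2, 1->1, 8->4, 16->8, 15->7, 7->3, 13->6, 9->5
rank(y): 2->1, 3->2, 10->5, 15->8, 11->6, 5->3, 6->4, 13->7
Step 2: d_i = R_x(i) - R_y(i); compute d_i^2.
  (2-1)^2=1, (1-2)^2=1, (4-5)^2=1, (8-8)^2=0, (7-6)^2=1, (3-3)^2=0, (6-4)^2=4, (5-7)^2=4
sum(d^2) = 12.
Step 3: rho = 1 - 6*12 / (8*(8^2 - 1)) = 1 - 72/504 = 0.857143.
Step 4: Under H0, t = rho * sqrt((n-2)/(1-rho^2)) = 4.0762 ~ t(6).
Step 5: Two-sided p-value from the t-distribution with 6 df = 0.006530.
Step 6: alpha = 0.1. reject H0.

rho = 0.8571, p = 0.006530, reject H0 at alpha = 0.1.


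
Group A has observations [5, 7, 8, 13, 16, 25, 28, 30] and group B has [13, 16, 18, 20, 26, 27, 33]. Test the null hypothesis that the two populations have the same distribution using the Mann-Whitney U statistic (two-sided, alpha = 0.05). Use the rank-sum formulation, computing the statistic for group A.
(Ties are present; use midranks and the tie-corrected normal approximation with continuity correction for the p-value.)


Step 1: Combine and sort all 15 observations; assign midranks.
sorted (value, group): (5,X), (7,X), (8,X), (13,X), (13,Y), (16,X), (16,Y), (18,Y), (20,Y), (25,X), (26,Y), (27,Y), (28,X), (30,X), (33,Y)
ranks: 5->1, 7->2, 8->3, 13->4.5, 13->4.5, 16->6.5, 16->6.5, 18->8, 20->9, 25->10, 26->11, 27->12, 28->13, 30->14, 33->15
Step 2: Rank sum for X: R1 = 1 + 2 + 3 + 4.5 + 6.5 + 10 + 13 + 14 = 54.
Step 3: U_X = R1 - n1(n1+1)/2 = 54 - 8*9/2 = 54 - 36 = 18.
       U_Y = n1*n2 - U_X = 56 - 18 = 38.
Step 4: Ties are present, so use the tie-corrected normal approximation (with continuity correction) for the p-value.
Step 5: p-value = 0.270731; compare to alpha = 0.05. fail to reject H0.

U_X = 18, p = 0.270731, fail to reject H0 at alpha = 0.05.


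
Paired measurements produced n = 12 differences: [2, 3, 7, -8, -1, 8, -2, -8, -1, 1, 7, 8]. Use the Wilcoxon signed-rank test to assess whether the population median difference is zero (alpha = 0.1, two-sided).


Step 1: Drop any zero differences (none here) and take |d_i|.
|d| = [2, 3, 7, 8, 1, 8, 2, 8, 1, 1, 7, 8]
Step 2: Midrank |d_i| (ties get averaged ranks).
ranks: |2|->4.5, |3|->6, |7|->7.5, |8|->10.5, |1|->2, |8|->10.5, |2|->4.5, |8|->10.5, |1|->2, |1|->2, |7|->7.5, |8|->10.5
Step 3: Attach original signs; sum ranks with positive sign and with negative sign.
W+ = 4.5 + 6 + 7.5 + 10.5 + 2 + 7.5 + 10.5 = 48.5
W- = 10.5 + 2 + 4.5 + 10.5 + 2 = 29.5
(Check: W+ + W- = 78 should equal n(n+1)/2 = 78.)
Step 4: Test statistic W = min(W+, W-) = 29.5.
Step 5: Ties in |d|, so use the tie-corrected normal approximation.
        E[W] = n(n+1)/4 = 12*13/4 = 39.
        Tie groups: |d|=1 (t=3), |d|=2 (t=2), |d|=7 (t=2), |d|=8 (t=4); sum(t^3 - t) = 96.
        Var[W] = n(n+1)(2n+1)/24 - sum(t^3-t)/48 = 3900/24 - 96/48 = 160.5.
        z = (W - E[W]) / sqrt(Var[W]) = (29.5 - 39) / 12.6689 = -0.7499.
        Two-sided p = 2*Phi(z) = 0.453333.
Step 6: alpha = 0.1. fail to reject H0.

W+ = 48.5, W- = 29.5, W = min = 29.5, p = 0.453333, fail to reject H0.


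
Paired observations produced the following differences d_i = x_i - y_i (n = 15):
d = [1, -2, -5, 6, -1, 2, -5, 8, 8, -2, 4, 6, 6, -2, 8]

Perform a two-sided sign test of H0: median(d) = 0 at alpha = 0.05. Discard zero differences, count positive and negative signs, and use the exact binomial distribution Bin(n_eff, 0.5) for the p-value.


Step 1: Discard zero differences. Original n = 15; n_eff = number of nonzero differences = 15.
Nonzero differences (with sign): +1, -2, -5, +6, -1, +2, -5, +8, +8, -2, +4, +6, +6, -2, +8
Step 2: Count signs: positive = 9, negative = 6.
Step 3: Under H0: P(positive) = 0.5, so the number of positives S ~ Bin(15, 0.5).
Step 4: Two-sided exact p-value = sum of Bin(15,0.5) probabilities at or below the observed probability = 0.607239.
Step 5: alpha = 0.05. fail to reject H0.

n_eff = 15, pos = 9, neg = 6, p = 0.607239, fail to reject H0.


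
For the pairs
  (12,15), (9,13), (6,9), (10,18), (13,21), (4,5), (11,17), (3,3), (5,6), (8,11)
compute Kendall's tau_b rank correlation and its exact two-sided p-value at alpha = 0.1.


Step 1: Enumerate the 45 unordered pairs (i,j) with i<j and classify each by sign(x_j-x_i) * sign(y_j-y_i).
  (1,2):dx=-3,dy=-2->C; (1,3):dx=-6,dy=-6->C; (1,4):dx=-2,dy=+3->D; (1,5):dx=+1,dy=+6->C
  (1,6):dx=-8,dy=-10->C; (1,7):dx=-1,dy=+2->D; (1,8):dx=-9,dy=-12->C; (1,9):dx=-7,dy=-9->C
  (1,10):dx=-4,dy=-4->C; (2,3):dx=-3,dy=-4->C; (2,4):dx=+1,dy=+5->C; (2,5):dx=+4,dy=+8->C
  (2,6):dx=-5,dy=-8->C; (2,7):dx=+2,dy=+4->C; (2,8):dx=-6,dy=-10->C; (2,9):dx=-4,dy=-7->C
  (2,10):dx=-1,dy=-2->C; (3,4):dx=+4,dy=+9->C; (3,5):dx=+7,dy=+12->C; (3,6):dx=-2,dy=-4->C
  (3,7):dx=+5,dy=+8->C; (3,8):dx=-3,dy=-6->C; (3,9):dx=-1,dy=-3->C; (3,10):dx=+2,dy=+2->C
  (4,5):dx=+3,dy=+3->C; (4,6):dx=-6,dy=-13->C; (4,7):dx=+1,dy=-1->D; (4,8):dx=-7,dy=-15->C
  (4,9):dx=-5,dy=-12->C; (4,10):dx=-2,dy=-7->C; (5,6):dx=-9,dy=-16->C; (5,7):dx=-2,dy=-4->C
  (5,8):dx=-10,dy=-18->C; (5,9):dx=-8,dy=-15->C; (5,10):dx=-5,dy=-10->C; (6,7):dx=+7,dy=+12->C
  (6,8):dx=-1,dy=-2->C; (6,9):dx=+1,dy=+1->C; (6,10):dx=+4,dy=+6->C; (7,8):dx=-8,dy=-14->C
  (7,9):dx=-6,dy=-11->C; (7,10):dx=-3,dy=-6->C; (8,9):dx=+2,dy=+3->C; (8,10):dx=+5,dy=+8->C
  (9,10):dx=+3,dy=+5->C
Step 2: C = 42, D = 3, total pairs = 45.
Step 3: tau = (C - D)/(n(n-1)/2) = (42 - 3)/45 = 0.866667.
Step 4: Exact two-sided p-value (enumerate n! = 3628800 permutations of y under H0): p = 0.000115.
Step 5: alpha = 0.1. reject H0.

tau_b = 0.8667 (C=42, D=3), p = 0.000115, reject H0.


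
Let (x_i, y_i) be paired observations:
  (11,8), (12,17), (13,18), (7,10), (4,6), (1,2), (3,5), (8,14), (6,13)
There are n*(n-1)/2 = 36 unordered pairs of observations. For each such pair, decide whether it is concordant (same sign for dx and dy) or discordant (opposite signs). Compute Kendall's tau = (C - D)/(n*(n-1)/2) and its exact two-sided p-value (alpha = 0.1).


Step 1: Enumerate the 36 unordered pairs (i,j) with i<j and classify each by sign(x_j-x_i) * sign(y_j-y_i).
  (1,2):dx=+1,dy=+9->C; (1,3):dx=+2,dy=+10->C; (1,4):dx=-4,dy=+2->D; (1,5):dx=-7,dy=-2->C
  (1,6):dx=-10,dy=-6->C; (1,7):dx=-8,dy=-3->C; (1,8):dx=-3,dy=+6->D; (1,9):dx=-5,dy=+5->D
  (2,3):dx=+1,dy=+1->C; (2,4):dx=-5,dy=-7->C; (2,5):dx=-8,dy=-11->C; (2,6):dx=-11,dy=-15->C
  (2,7):dx=-9,dy=-12->C; (2,8):dx=-4,dy=-3->C; (2,9):dx=-6,dy=-4->C; (3,4):dx=-6,dy=-8->C
  (3,5):dx=-9,dy=-12->C; (3,6):dx=-12,dy=-16->C; (3,7):dx=-10,dy=-13->C; (3,8):dx=-5,dy=-4->C
  (3,9):dx=-7,dy=-5->C; (4,5):dx=-3,dy=-4->C; (4,6):dx=-6,dy=-8->C; (4,7):dx=-4,dy=-5->C
  (4,8):dx=+1,dy=+4->C; (4,9):dx=-1,dy=+3->D; (5,6):dx=-3,dy=-4->C; (5,7):dx=-1,dy=-1->C
  (5,8):dx=+4,dy=+8->C; (5,9):dx=+2,dy=+7->C; (6,7):dx=+2,dy=+3->C; (6,8):dx=+7,dy=+12->C
  (6,9):dx=+5,dy=+11->C; (7,8):dx=+5,dy=+9->C; (7,9):dx=+3,dy=+8->C; (8,9):dx=-2,dy=-1->C
Step 2: C = 32, D = 4, total pairs = 36.
Step 3: tau = (C - D)/(n(n-1)/2) = (32 - 4)/36 = 0.777778.
Step 4: Exact two-sided p-value (enumerate n! = 362880 permutations of y under H0): p = 0.002425.
Step 5: alpha = 0.1. reject H0.

tau_b = 0.7778 (C=32, D=4), p = 0.002425, reject H0.


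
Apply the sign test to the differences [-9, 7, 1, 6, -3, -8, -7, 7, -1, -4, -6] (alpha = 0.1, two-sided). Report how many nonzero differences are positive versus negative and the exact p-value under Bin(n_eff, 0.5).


Step 1: Discard zero differences. Original n = 11; n_eff = number of nonzero differences = 11.
Nonzero differences (with sign): -9, +7, +1, +6, -3, -8, -7, +7, -1, -4, -6
Step 2: Count signs: positive = 4, negative = 7.
Step 3: Under H0: P(positive) = 0.5, so the number of positives S ~ Bin(11, 0.5).
Step 4: Two-sided exact p-value = sum of Bin(11,0.5) probabilities at or below the observed probability = 0.548828.
Step 5: alpha = 0.1. fail to reject H0.

n_eff = 11, pos = 4, neg = 7, p = 0.548828, fail to reject H0.


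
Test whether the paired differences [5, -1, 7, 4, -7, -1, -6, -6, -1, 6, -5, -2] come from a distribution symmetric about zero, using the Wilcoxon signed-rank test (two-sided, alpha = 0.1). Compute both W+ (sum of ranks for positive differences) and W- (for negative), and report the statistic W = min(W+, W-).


Step 1: Drop any zero differences (none here) and take |d_i|.
|d| = [5, 1, 7, 4, 7, 1, 6, 6, 1, 6, 5, 2]
Step 2: Midrank |d_i| (ties get averaged ranks).
ranks: |5|->6.5, |1|->2, |7|->11.5, |4|->5, |7|->11.5, |1|->2, |6|->9, |6|->9, |1|->2, |6|->9, |5|->6.5, |2|->4
Step 3: Attach original signs; sum ranks with positive sign and with negative sign.
W+ = 6.5 + 11.5 + 5 + 9 = 32
W- = 2 + 11.5 + 2 + 9 + 9 + 2 + 6.5 + 4 = 46
(Check: W+ + W- = 78 should equal n(n+1)/2 = 78.)
Step 4: Test statistic W = min(W+, W-) = 32.
Step 5: Ties in |d|, so use the tie-corrected normal approximation.
        E[W] = n(n+1)/4 = 12*13/4 = 39.
        Tie groups: |d|=1 (t=3), |d|=5 (t=2), |d|=6 (t=3), |d|=7 (t=2); sum(t^3 - t) = 60.
        Var[W] = n(n+1)(2n+1)/24 - sum(t^3-t)/48 = 3900/24 - 60/48 = 161.25.
        z = (W - E[W]) / sqrt(Var[W]) = (32 - 39) / 12.6984 = -0.5512.
        Two-sided p = 2*Phi(z) = 0.581463.
Step 6: alpha = 0.1. fail to reject H0.

W+ = 32, W- = 46, W = min = 32, p = 0.581463, fail to reject H0.


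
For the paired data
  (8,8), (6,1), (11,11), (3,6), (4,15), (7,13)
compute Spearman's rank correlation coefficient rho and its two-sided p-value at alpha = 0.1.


Step 1: Rank x and y separately (midranks; no ties here).
rank(x): 8->5, 6->3, 11->6, 3->1, 4->2, 7->4
rank(y): 8->3, 1->1, 11->4, 6->2, 15->6, 13->5
Step 2: d_i = R_x(i) - R_y(i); compute d_i^2.
  (5-3)^2=4, (3-1)^2=4, (6-4)^2=4, (1-2)^2=1, (2-6)^2=16, (4-5)^2=1
sum(d^2) = 30.
Step 3: rho = 1 - 6*30 / (6*(6^2 - 1)) = 1 - 180/210 = 0.142857.
Step 4: Under H0, t = rho * sqrt((n-2)/(1-rho^2)) = 0.2887 ~ t(4).
Step 5: Two-sided p-value from the t-distribution with 4 df = 0.787172.
Step 6: alpha = 0.1. fail to reject H0.

rho = 0.1429, p = 0.787172, fail to reject H0 at alpha = 0.1.


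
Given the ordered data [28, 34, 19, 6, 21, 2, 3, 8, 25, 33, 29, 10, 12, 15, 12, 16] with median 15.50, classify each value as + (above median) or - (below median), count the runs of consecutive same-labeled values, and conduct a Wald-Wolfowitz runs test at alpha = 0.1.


Step 1: Compute median = 15.50; label A = above, B = below.
Labels in order: AAABABBBAAABBBBA  (n_A = 8, n_B = 8)
Step 2: Count runs R = 7.
Step 3: Under H0 (random ordering), E[R] = 2*n_A*n_B/(n_A+n_B) + 1 = 2*8*8/16 + 1 = 9.0000.
        Var[R] = 2*n_A*n_B*(2*n_A*n_B - n_A - n_B) / ((n_A+n_B)^2 * (n_A+n_B-1)) = 14336/3840 = 3.7333.
        SD[R] = 1.9322.
Step 4: Continuity-corrected z = (R + 0.5 - E[R]) / SD[R] = (7 + 0.5 - 9.0000) / 1.9322 = -0.7763.
Step 5: Two-sided p-value via normal approximation = 2*(1 - Phi(|z|)) = 0.437558.
Step 6: alpha = 0.1. fail to reject H0.

R = 7, z = -0.7763, p = 0.437558, fail to reject H0.


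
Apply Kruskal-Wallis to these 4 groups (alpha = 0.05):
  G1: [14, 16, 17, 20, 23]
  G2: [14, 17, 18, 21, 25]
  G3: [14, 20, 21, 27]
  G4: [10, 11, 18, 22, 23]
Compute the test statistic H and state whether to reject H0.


Step 1: Combine all N = 19 observations and assign midranks.
sorted (value, group, rank): (10,G4,1), (11,G4,2), (14,G1,4), (14,G2,4), (14,G3,4), (16,G1,6), (17,G1,7.5), (17,G2,7.5), (18,G2,9.5), (18,G4,9.5), (20,G1,11.5), (20,G3,11.5), (21,G2,13.5), (21,G3,13.5), (22,G4,15), (23,G1,16.5), (23,G4,16.5), (25,G2,18), (27,G3,19)
Step 2: Sum ranks within each group.
R_1 = 45.5 (n_1 = 5)
R_2 = 52.5 (n_2 = 5)
R_3 = 48 (n_3 = 4)
R_4 = 44 (n_4 = 5)
Step 3: H = 12/(N(N+1)) * sum(R_i^2/n_i) - 3(N+1)
     = 12/(19*20) * (45.5^2/5 + 52.5^2/5 + 48^2/4 + 44^2/5) - 3*20
     = 0.031579 * 1928.5 - 60
     = 0.900000.
Step 4: Ties present; correction factor C = 1 - 54/(19^3 - 19) = 0.992105. Corrected H = 0.900000 / 0.992105 = 0.907162.
Step 5: Under H0, H ~ chi^2(3); p-value = 0.823699.
Step 6: alpha = 0.05. fail to reject H0.

H = 0.9072, df = 3, p = 0.823699, fail to reject H0.


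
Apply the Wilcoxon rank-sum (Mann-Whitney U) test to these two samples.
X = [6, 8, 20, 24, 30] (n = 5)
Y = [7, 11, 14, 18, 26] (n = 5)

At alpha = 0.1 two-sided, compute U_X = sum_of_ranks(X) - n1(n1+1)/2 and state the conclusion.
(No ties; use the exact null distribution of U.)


Step 1: Combine and sort all 10 observations; assign midranks.
sorted (value, group): (6,X), (7,Y), (8,X), (11,Y), (14,Y), (18,Y), (20,X), (24,X), (26,Y), (30,X)
ranks: 6->1, 7->2, 8->3, 11->4, 14->5, 18->6, 20->7, 24->8, 26->9, 30->10
Step 2: Rank sum for X: R1 = 1 + 3 + 7 + 8 + 10 = 29.
Step 3: U_X = R1 - n1(n1+1)/2 = 29 - 5*6/2 = 29 - 15 = 14.
       U_Y = n1*n2 - U_X = 25 - 14 = 11.
Step 4: No ties, so the exact null distribution of U (based on enumerating the C(10,5) = 252 equally likely rank assignments) gives the two-sided p-value.
Step 5: p-value = 0.841270; compare to alpha = 0.1. fail to reject H0.

U_X = 14, p = 0.841270, fail to reject H0 at alpha = 0.1.


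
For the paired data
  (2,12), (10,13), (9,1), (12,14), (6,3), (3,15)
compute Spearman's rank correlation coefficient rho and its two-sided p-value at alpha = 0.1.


Step 1: Rank x and y separately (midranks; no ties here).
rank(x): 2->1, 10->5, 9->4, 12->6, 6->3, 3->2
rank(y): 12->3, 13->4, 1->1, 14->5, 3->2, 15->6
Step 2: d_i = R_x(i) - R_y(i); compute d_i^2.
  (1-3)^2=4, (5-4)^2=1, (4-1)^2=9, (6-5)^2=1, (3-2)^2=1, (2-6)^2=16
sum(d^2) = 32.
Step 3: rho = 1 - 6*32 / (6*(6^2 - 1)) = 1 - 192/210 = 0.085714.
Step 4: Under H0, t = rho * sqrt((n-2)/(1-rho^2)) = 0.1721 ~ t(4).
Step 5: Two-sided p-value from the t-distribution with 4 df = 0.871743.
Step 6: alpha = 0.1. fail to reject H0.

rho = 0.0857, p = 0.871743, fail to reject H0 at alpha = 0.1.


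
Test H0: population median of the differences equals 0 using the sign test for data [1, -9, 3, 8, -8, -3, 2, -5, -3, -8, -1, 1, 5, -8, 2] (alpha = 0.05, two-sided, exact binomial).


Step 1: Discard zero differences. Original n = 15; n_eff = number of nonzero differences = 15.
Nonzero differences (with sign): +1, -9, +3, +8, -8, -3, +2, -5, -3, -8, -1, +1, +5, -8, +2
Step 2: Count signs: positive = 7, negative = 8.
Step 3: Under H0: P(positive) = 0.5, so the number of positives S ~ Bin(15, 0.5).
Step 4: Two-sided exact p-value = sum of Bin(15,0.5) probabilities at or below the observed probability = 1.000000.
Step 5: alpha = 0.05. fail to reject H0.

n_eff = 15, pos = 7, neg = 8, p = 1.000000, fail to reject H0.


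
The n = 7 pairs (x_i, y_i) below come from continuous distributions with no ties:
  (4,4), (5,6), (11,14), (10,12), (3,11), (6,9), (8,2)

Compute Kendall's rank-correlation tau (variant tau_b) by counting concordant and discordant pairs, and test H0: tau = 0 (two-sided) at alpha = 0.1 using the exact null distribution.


Step 1: Enumerate the 21 unordered pairs (i,j) with i<j and classify each by sign(x_j-x_i) * sign(y_j-y_i).
  (1,2):dx=+1,dy=+2->C; (1,3):dx=+7,dy=+10->C; (1,4):dx=+6,dy=+8->C; (1,5):dx=-1,dy=+7->D
  (1,6):dx=+2,dy=+5->C; (1,7):dx=+4,dy=-2->D; (2,3):dx=+6,dy=+8->C; (2,4):dx=+5,dy=+6->C
  (2,5):dx=-2,dy=+5->D; (2,6):dx=+1,dy=+3->C; (2,7):dx=+3,dy=-4->D; (3,4):dx=-1,dy=-2->C
  (3,5):dx=-8,dy=-3->C; (3,6):dx=-5,dy=-5->C; (3,7):dx=-3,dy=-12->C; (4,5):dx=-7,dy=-1->C
  (4,6):dx=-4,dy=-3->C; (4,7):dx=-2,dy=-10->C; (5,6):dx=+3,dy=-2->D; (5,7):dx=+5,dy=-9->D
  (6,7):dx=+2,dy=-7->D
Step 2: C = 14, D = 7, total pairs = 21.
Step 3: tau = (C - D)/(n(n-1)/2) = (14 - 7)/21 = 0.333333.
Step 4: Exact two-sided p-value (enumerate n! = 5040 permutations of y under H0): p = 0.381349.
Step 5: alpha = 0.1. fail to reject H0.

tau_b = 0.3333 (C=14, D=7), p = 0.381349, fail to reject H0.


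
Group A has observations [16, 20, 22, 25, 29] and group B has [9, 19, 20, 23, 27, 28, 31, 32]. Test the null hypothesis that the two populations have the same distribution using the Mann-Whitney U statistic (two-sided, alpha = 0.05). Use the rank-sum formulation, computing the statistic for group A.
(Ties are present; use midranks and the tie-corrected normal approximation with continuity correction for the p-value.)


Step 1: Combine and sort all 13 observations; assign midranks.
sorted (value, group): (9,Y), (16,X), (19,Y), (20,X), (20,Y), (22,X), (23,Y), (25,X), (27,Y), (28,Y), (29,X), (31,Y), (32,Y)
ranks: 9->1, 16->2, 19->3, 20->4.5, 20->4.5, 22->6, 23->7, 25->8, 27->9, 28->10, 29->11, 31->12, 32->13
Step 2: Rank sum for X: R1 = 2 + 4.5 + 6 + 8 + 11 = 31.5.
Step 3: U_X = R1 - n1(n1+1)/2 = 31.5 - 5*6/2 = 31.5 - 15 = 16.5.
       U_Y = n1*n2 - U_X = 40 - 16.5 = 23.5.
Step 4: Ties are present, so use the tie-corrected normal approximation (with continuity correction) for the p-value.
Step 5: p-value = 0.660111; compare to alpha = 0.05. fail to reject H0.

U_X = 16.5, p = 0.660111, fail to reject H0 at alpha = 0.05.


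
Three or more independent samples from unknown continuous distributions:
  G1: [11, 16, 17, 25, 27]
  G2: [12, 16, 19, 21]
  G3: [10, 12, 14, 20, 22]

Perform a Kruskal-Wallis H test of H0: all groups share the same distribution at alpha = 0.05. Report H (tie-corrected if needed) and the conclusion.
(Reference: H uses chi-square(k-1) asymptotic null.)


Step 1: Combine all N = 14 observations and assign midranks.
sorted (value, group, rank): (10,G3,1), (11,G1,2), (12,G2,3.5), (12,G3,3.5), (14,G3,5), (16,G1,6.5), (16,G2,6.5), (17,G1,8), (19,G2,9), (20,G3,10), (21,G2,11), (22,G3,12), (25,G1,13), (27,G1,14)
Step 2: Sum ranks within each group.
R_1 = 43.5 (n_1 = 5)
R_2 = 30 (n_2 = 4)
R_3 = 31.5 (n_3 = 5)
Step 3: H = 12/(N(N+1)) * sum(R_i^2/n_i) - 3(N+1)
     = 12/(14*15) * (43.5^2/5 + 30^2/4 + 31.5^2/5) - 3*15
     = 0.057143 * 801.9 - 45
     = 0.822857.
Step 4: Ties present; correction factor C = 1 - 12/(14^3 - 14) = 0.995604. Corrected H = 0.822857 / 0.995604 = 0.826490.
Step 5: Under H0, H ~ chi^2(2); p-value = 0.661500.
Step 6: alpha = 0.05. fail to reject H0.

H = 0.8265, df = 2, p = 0.661500, fail to reject H0.


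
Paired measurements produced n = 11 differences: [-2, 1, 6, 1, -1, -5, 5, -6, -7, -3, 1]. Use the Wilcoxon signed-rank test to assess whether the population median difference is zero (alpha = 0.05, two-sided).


Step 1: Drop any zero differences (none here) and take |d_i|.
|d| = [2, 1, 6, 1, 1, 5, 5, 6, 7, 3, 1]
Step 2: Midrank |d_i| (ties get averaged ranks).
ranks: |2|->5, |1|->2.5, |6|->9.5, |1|->2.5, |1|->2.5, |5|->7.5, |5|->7.5, |6|->9.5, |7|->11, |3|->6, |1|->2.5
Step 3: Attach original signs; sum ranks with positive sign and with negative sign.
W+ = 2.5 + 9.5 + 2.5 + 7.5 + 2.5 = 24.5
W- = 5 + 2.5 + 7.5 + 9.5 + 11 + 6 = 41.5
(Check: W+ + W- = 66 should equal n(n+1)/2 = 66.)
Step 4: Test statistic W = min(W+, W-) = 24.5.
Step 5: Ties in |d|, so use the tie-corrected normal approximation.
        E[W] = n(n+1)/4 = 11*12/4 = 33.
        Tie groups: |d|=1 (t=4), |d|=5 (t=2), |d|=6 (t=2); sum(t^3 - t) = 72.
        Var[W] = n(n+1)(2n+1)/24 - sum(t^3-t)/48 = 3036/24 - 72/48 = 125.
        z = (W - E[W]) / sqrt(Var[W]) = (24.5 - 33) / 11.1803 = -0.7603.
        Two-sided p = 2*Phi(z) = 0.447097.
Step 6: alpha = 0.05. fail to reject H0.

W+ = 24.5, W- = 41.5, W = min = 24.5, p = 0.447097, fail to reject H0.
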